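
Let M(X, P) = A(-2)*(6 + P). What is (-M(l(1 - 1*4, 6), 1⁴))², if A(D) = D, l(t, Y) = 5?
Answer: 196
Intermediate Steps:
M(X, P) = -12 - 2*P (M(X, P) = -2*(6 + P) = -12 - 2*P)
(-M(l(1 - 1*4, 6), 1⁴))² = (-(-12 - 2*1⁴))² = (-(-12 - 2*1))² = (-(-12 - 2))² = (-1*(-14))² = 14² = 196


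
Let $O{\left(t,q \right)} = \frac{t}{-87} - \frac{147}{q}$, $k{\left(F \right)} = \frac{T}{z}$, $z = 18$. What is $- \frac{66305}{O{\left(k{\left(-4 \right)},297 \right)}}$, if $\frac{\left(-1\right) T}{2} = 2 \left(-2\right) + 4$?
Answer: $\frac{6564195}{49} \approx 1.3396 \cdot 10^{5}$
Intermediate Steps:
$T = 0$ ($T = - 2 \left(2 \left(-2\right) + 4\right) = - 2 \left(-4 + 4\right) = \left(-2\right) 0 = 0$)
$k{\left(F \right)} = 0$ ($k{\left(F \right)} = \frac{0}{18} = 0 \cdot \frac{1}{18} = 0$)
$O{\left(t,q \right)} = - \frac{147}{q} - \frac{t}{87}$ ($O{\left(t,q \right)} = t \left(- \frac{1}{87}\right) - \frac{147}{q} = - \frac{t}{87} - \frac{147}{q} = - \frac{147}{q} - \frac{t}{87}$)
$- \frac{66305}{O{\left(k{\left(-4 \right)},297 \right)}} = - \frac{66305}{- \frac{147}{297} - 0} = - \frac{66305}{\left(-147\right) \frac{1}{297} + 0} = - \frac{66305}{- \frac{49}{99} + 0} = - \frac{66305}{- \frac{49}{99}} = \left(-66305\right) \left(- \frac{99}{49}\right) = \frac{6564195}{49}$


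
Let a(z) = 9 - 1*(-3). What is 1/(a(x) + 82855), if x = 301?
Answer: 1/82867 ≈ 1.2068e-5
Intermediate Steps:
a(z) = 12 (a(z) = 9 + 3 = 12)
1/(a(x) + 82855) = 1/(12 + 82855) = 1/82867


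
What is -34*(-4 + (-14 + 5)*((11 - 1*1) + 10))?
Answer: 6256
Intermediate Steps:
-34*(-4 + (-14 + 5)*((11 - 1*1) + 10)) = -34*(-4 - 9*((11 - 1) + 10)) = -34*(-4 - 9*(10 + 10)) = -34*(-4 - 9*20) = -34*(-4 - 180) = -34*(-184) = 6256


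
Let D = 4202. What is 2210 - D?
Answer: -1992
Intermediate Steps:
2210 - D = 2210 - 1*4202 = 2210 - 4202 = -1992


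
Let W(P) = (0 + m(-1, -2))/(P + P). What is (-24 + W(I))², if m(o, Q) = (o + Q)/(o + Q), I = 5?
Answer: 57121/100 ≈ 571.21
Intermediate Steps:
m(o, Q) = 1 (m(o, Q) = (Q + o)/(Q + o) = 1)
W(P) = 1/(2*P) (W(P) = (0 + 1)/(P + P) = 1/(2*P))
(-24 + W(I))² = (-24 + (½)/5)² = (-24 + (½)*(⅕))² = (-24 + ⅒)² = (-239/10)² = 57121/100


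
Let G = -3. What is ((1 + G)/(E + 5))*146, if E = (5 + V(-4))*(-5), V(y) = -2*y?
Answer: 73/15 ≈ 4.8667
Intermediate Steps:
E = -65 (E = (5 - 2*(-4))*(-5) = (5 + 8)*(-5) = 13*(-5) = -65)
((1 + G)/(E + 5))*146 = ((1 - 3)/(-65 + 5))*146 = -2/(-60)*146 = -2*(-1/60)*146 = (1/30)*146 = 73/15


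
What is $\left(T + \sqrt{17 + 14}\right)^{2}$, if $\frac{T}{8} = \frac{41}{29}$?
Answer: $\frac{133655}{841} + \frac{656 \sqrt{31}}{29} \approx 284.87$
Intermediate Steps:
$T = \frac{328}{29}$ ($T = 8 \cdot \frac{41}{29} = \frac{328}{29} \approx 11.31$)
$\left(T + \sqrt{17 + 14}\right)^{2} = \left(\frac{328}{29} + \sqrt{17 + 14}\right)^{2} = \left(\frac{328}{29} + \sqrt{31}\right)^{2}$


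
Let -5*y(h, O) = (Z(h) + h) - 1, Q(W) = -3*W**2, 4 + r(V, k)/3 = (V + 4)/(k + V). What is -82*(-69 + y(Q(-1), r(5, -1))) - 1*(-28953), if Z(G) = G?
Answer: 172481/5 ≈ 34496.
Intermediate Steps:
r(V, k) = -12 + 3*(4 + V)/(V + k) (r(V, k) = -12 + 3*((V + 4)/(k + V)) = -12 + 3*((4 + V)/(V + k)) = -12 + 3*(4 + V)/(V + k))
y(h, O) = 1/5 - 2*h/5 (y(h, O) = -((h + h) - 1)/5 = -(2*h - 1)/5 = -(-1 + 2*h)/5 = 1/5 - 2*h/5)
-82*(-69 + y(Q(-1), r(5, -1))) - 1*(-28953) = -82*(-69 + (1/5 - (-6)*(-1)**2/5)) - 1*(-28953) = -82*(-69 + (1/5 - (-6)/5)) + 28953 = -82*(-69 + (1/5 - 2/5*(-3))) + 28953 = -82*(-69 + (1/5 + 6/5)) + 28953 = -82*(-69 + 7/5) + 28953 = -82*(-338/5) + 28953 = 27716/5 + 28953 = 172481/5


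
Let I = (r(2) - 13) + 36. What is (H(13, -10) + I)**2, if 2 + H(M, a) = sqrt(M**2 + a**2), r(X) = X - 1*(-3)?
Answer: (26 + sqrt(269))**2 ≈ 1797.9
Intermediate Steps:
r(X) = 3 + X (r(X) = X + 3 = 3 + X)
H(M, a) = -2 + sqrt(M**2 + a**2)
I = 28 (I = ((3 + 2) - 13) + 36 = (5 - 13) + 36 = -8 + 36 = 28)
(H(13, -10) + I)**2 = ((-2 + sqrt(13**2 + (-10)**2)) + 28)**2 = ((-2 + sqrt(169 + 100)) + 28)**2 = ((-2 + sqrt(269)) + 28)**2 = (26 + sqrt(269))**2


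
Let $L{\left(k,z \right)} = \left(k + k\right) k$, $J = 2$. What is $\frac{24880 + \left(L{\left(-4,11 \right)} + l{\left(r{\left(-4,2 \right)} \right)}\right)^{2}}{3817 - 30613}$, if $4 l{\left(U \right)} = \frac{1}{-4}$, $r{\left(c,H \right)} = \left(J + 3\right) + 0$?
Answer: $- \frac{6630401}{6859776} \approx -0.96656$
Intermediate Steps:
$r{\left(c,H \right)} = 5$ ($r{\left(c,H \right)} = \left(2 + 3\right) + 0 = 5 + 0 = 5$)
$L{\left(k,z \right)} = 2 k^{2}$ ($L{\left(k,z \right)} = 2 k k = 2 k^{2}$)
$l{\left(U \right)} = - \frac{1}{16}$ ($l{\left(U \right)} = \frac{1}{4 \left(-4\right)} = \frac{1}{4} \left(- \frac{1}{4}\right) = - \frac{1}{16}$)
$\frac{24880 + \left(L{\left(-4,11 \right)} + l{\left(r{\left(-4,2 \right)} \right)}\right)^{2}}{3817 - 30613} = \frac{24880 + \left(2 \left(-4\right)^{2} - \frac{1}{16}\right)^{2}}{3817 - 30613} = \frac{24880 + \left(2 \cdot 16 - \frac{1}{16}\right)^{2}}{-26796} = \left(24880 + \left(32 - \frac{1}{16}\right)^{2}\right) \left(- \frac{1}{26796}\right) = \left(24880 + \left(\frac{511}{16}\right)^{2}\right) \left(- \frac{1}{26796}\right) = \left(24880 + \frac{261121}{256}\right) \left(- \frac{1}{26796}\right) = \frac{6630401}{256} \left(- \frac{1}{26796}\right) = - \frac{6630401}{6859776}$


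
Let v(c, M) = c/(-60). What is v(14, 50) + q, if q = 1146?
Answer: 34373/30 ≈ 1145.8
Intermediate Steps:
v(c, M) = -c/60 (v(c, M) = c*(-1/60) = -c/60)
v(14, 50) + q = -1/60*14 + 1146 = -7/30 + 1146 = 34373/30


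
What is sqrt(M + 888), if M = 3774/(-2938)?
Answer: sqrt(1913497365)/1469 ≈ 29.778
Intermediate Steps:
M = -1887/1469 (M = 3774*(-1/2938) = -1887/1469 ≈ -1.2845)
sqrt(M + 888) = sqrt(-1887/1469 + 888) = sqrt(1302585/1469) = sqrt(1913497365)/1469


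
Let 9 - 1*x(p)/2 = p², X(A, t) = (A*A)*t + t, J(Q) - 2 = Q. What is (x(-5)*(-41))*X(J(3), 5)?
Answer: 170560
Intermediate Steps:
J(Q) = 2 + Q
X(A, t) = t + t*A² (X(A, t) = A²*t + t = t*A² + t = t + t*A²)
x(p) = 18 - 2*p²
(x(-5)*(-41))*X(J(3), 5) = ((18 - 2*(-5)²)*(-41))*(5*(1 + (2 + 3)²)) = ((18 - 2*25)*(-41))*(5*(1 + 5²)) = ((18 - 50)*(-41))*(5*(1 + 25)) = (-32*(-41))*(5*26) = 1312*130 = 170560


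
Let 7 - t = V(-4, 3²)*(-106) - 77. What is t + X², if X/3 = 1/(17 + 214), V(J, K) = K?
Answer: 6154303/5929 ≈ 1038.0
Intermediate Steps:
X = 1/77 (X = 3/(17 + 214) = 3/231 = 3*(1/231) = 1/77 ≈ 0.012987)
t = 1038 (t = 7 - (3²*(-106) - 77) = 7 - (9*(-106) - 77) = 7 - (-954 - 77) = 7 - 1*(-1031) = 7 + 1031 = 1038)
t + X² = 1038 + (1/77)² = 1038 + 1/5929 = 6154303/5929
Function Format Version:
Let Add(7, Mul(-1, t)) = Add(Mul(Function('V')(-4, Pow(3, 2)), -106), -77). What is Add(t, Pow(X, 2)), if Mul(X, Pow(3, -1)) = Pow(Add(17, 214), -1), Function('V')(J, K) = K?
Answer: Rational(6154303, 5929) ≈ 1038.0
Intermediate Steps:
X = Rational(1, 77) (X = Mul(3, Pow(Add(17, 214), -1)) = Mul(3, Pow(231, -1)) = Mul(3, Rational(1, 231)) = Rational(1, 77) ≈ 0.012987)
t = 1038 (t = Add(7, Mul(-1, Add(Mul(Pow(3, 2), -106), -77))) = Add(7, Mul(-1, Add(Mul(9, -106), -77))) = Add(7, Mul(-1, Add(-954, -77))) = Add(7, Mul(-1, -1031)) = Add(7, 1031) = 1038)
Add(t, Pow(X, 2)) = Add(1038, Pow(Rational(1, 77), 2)) = Add(1038, Rational(1, 5929)) = Rational(6154303, 5929)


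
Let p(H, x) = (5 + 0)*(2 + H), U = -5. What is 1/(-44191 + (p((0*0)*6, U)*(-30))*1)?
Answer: -1/44491 ≈ -2.2476e-5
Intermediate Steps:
p(H, x) = 10 + 5*H (p(H, x) = 5*(2 + H) = 10 + 5*H)
1/(-44191 + (p((0*0)*6, U)*(-30))*1) = 1/(-44191 + ((10 + 5*((0*0)*6))*(-30))*1) = 1/(-44191 + ((10 + 5*(0*6))*(-30))*1) = 1/(-44191 + ((10 + 5*0)*(-30))*1) = 1/(-44191 + ((10 + 0)*(-30))*1) = 1/(-44191 + (10*(-30))*1) = 1/(-44191 - 300*1) = 1/(-44191 - 300) = 1/(-44491) = -1/44491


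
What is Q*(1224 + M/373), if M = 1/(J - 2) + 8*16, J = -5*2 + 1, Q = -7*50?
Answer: -1758217650/4103 ≈ -4.2852e+5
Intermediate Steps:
Q = -350
J = -9 (J = -10 + 1 = -9)
M = 1407/11 (M = 1/(-9 - 2) + 8*16 = 1/(-11) + 128 = -1/11 + 128 = 1407/11 ≈ 127.91)
Q*(1224 + M/373) = -350*(1224 + (1407/11)/373) = -350*(1224 + (1407/11)*(1/373)) = -350*(1224 + 1407/4103) = -350*5023479/4103 = -1758217650/4103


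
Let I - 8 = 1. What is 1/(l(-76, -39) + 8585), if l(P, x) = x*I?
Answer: 1/8234 ≈ 0.00012145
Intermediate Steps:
I = 9 (I = 8 + 1 = 9)
l(P, x) = 9*x (l(P, x) = x*9 = 9*x)
1/(l(-76, -39) + 8585) = 1/(9*(-39) + 8585) = 1/(-351 + 8585) = 1/8234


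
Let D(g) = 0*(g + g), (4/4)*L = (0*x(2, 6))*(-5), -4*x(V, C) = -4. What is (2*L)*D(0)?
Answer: 0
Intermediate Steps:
x(V, C) = 1 (x(V, C) = -¼*(-4) = 1)
L = 0 (L = (0*1)*(-5) = 0*(-5) = 0)
D(g) = 0 (D(g) = 0*(2*g) = 0)
(2*L)*D(0) = (2*0)*0 = 0*0 = 0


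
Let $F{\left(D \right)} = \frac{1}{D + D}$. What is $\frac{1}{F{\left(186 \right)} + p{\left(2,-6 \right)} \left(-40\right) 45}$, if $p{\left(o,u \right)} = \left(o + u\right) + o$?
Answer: $\frac{372}{1339201} \approx 0.00027778$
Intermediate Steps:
$p{\left(o,u \right)} = u + 2 o$
$F{\left(D \right)} = \frac{1}{2 D}$
$\frac{1}{F{\left(186 \right)} + p{\left(2,-6 \right)} \left(-40\right) 45} = \frac{1}{\frac{1}{2 \cdot 186} + \left(-6 + 2 \cdot 2\right) \left(-40\right) 45} = \frac{1}{\frac{1}{2} \cdot \frac{1}{186} + \left(-6 + 4\right) \left(-40\right) 45} = \frac{1}{\frac{1}{372} + \left(-2\right) \left(-40\right) 45} = \frac{1}{\frac{1}{372} + 80 \cdot 45} = \frac{1}{\frac{1}{372} + 3600} = \frac{1}{\frac{1339201}{372}} = \frac{372}{1339201}$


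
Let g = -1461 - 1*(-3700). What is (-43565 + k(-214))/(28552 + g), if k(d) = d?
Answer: -43779/30791 ≈ -1.4218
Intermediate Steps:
g = 2239 (g = -1461 + 3700 = 2239)
(-43565 + k(-214))/(28552 + g) = (-43565 - 214)/(28552 + 2239) = -43779/30791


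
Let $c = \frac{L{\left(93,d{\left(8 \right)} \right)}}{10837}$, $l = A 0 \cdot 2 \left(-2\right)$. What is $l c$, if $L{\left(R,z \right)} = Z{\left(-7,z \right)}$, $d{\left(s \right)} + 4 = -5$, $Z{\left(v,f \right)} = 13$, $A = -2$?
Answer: $0$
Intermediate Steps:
$d{\left(s \right)} = -9$ ($d{\left(s \right)} = -4 - 5 = -9$)
$L{\left(R,z \right)} = 13$
$l = 0$ ($l = - 2 \cdot 0 \cdot 2 \left(-2\right) = \left(-2\right) 0 \left(-2\right) = 0 \left(-2\right) = 0$)
$c = \frac{13}{10837} \approx 0.0011996$
$l c = 0 \cdot \frac{13}{10837} = 0$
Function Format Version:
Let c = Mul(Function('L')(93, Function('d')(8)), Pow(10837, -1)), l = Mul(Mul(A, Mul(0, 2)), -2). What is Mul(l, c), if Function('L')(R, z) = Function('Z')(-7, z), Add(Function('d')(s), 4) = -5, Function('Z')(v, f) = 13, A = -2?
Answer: 0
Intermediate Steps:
Function('d')(s) = -9 (Function('d')(s) = Add(-4, -5) = -9)
Function('L')(R, z) = 13
l = 0 (l = Mul(Mul(-2, Mul(0, 2)), -2) = Mul(Mul(-2, 0), -2) = Mul(0, -2) = 0)
c = Rational(13, 10837) (c = Mul(13, Pow(10837, -1)) = Mul(13, Rational(1, 10837)) = Rational(13, 10837) ≈ 0.0011996)
Mul(l, c) = Mul(0, Rational(13, 10837)) = 0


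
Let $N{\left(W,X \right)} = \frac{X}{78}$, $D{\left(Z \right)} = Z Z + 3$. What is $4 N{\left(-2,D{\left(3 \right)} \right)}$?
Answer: $\frac{8}{13} \approx 0.61539$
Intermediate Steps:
$D{\left(Z \right)} = 3 + Z^{2}$ ($D{\left(Z \right)} = Z^{2} + 3 = 3 + Z^{2}$)
$N{\left(W,X \right)} = \frac{X}{78}$ ($N{\left(W,X \right)} = X \frac{1}{78} = \frac{X}{78}$)
$4 N{\left(-2,D{\left(3 \right)} \right)} = 4 \frac{3 + 3^{2}}{78} = 4 \frac{3 + 9}{78} = 4 \cdot \frac{1}{78} \cdot 12 = 4 \cdot \frac{2}{13} = \frac{8}{13}$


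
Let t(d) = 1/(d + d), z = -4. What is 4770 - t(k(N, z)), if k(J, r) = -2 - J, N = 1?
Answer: 28621/6 ≈ 4770.2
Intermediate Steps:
t(d) = 1/(2*d)
4770 - t(k(N, z)) = 4770 - 1/(2*(-2 - 1*1)) = 4770 - 1/(2*(-2 - 1)) = 4770 - 1/(2*(-3)) = 4770 - (-1)/(2*3) = 4770 - 1*(-⅙) = 4770 + ⅙ = 28621/6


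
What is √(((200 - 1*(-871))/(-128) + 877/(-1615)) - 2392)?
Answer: I*√1603101200030/25840 ≈ 48.999*I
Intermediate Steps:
√(((200 - 1*(-871))/(-128) + 877/(-1615)) - 2392) = √(((200 + 871)*(-1/128) + 877*(-1/1615)) - 2392) = √((1071*(-1/128) - 877/1615) - 2392) = √((-1071/128 - 877/1615) - 2392) = √(-1841921/206720 - 2392) = √(-496316161/206720) = I*√1603101200030/25840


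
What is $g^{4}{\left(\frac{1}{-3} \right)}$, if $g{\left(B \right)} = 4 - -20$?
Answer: $331776$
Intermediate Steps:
$g{\left(B \right)} = 24$ ($g{\left(B \right)} = 4 + 20 = 24$)
$g^{4}{\left(\frac{1}{-3} \right)} = 24^{4} = 331776$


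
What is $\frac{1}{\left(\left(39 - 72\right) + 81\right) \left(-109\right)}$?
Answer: $- \frac{1}{5232} \approx -0.00019113$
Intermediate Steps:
$\frac{1}{\left(\left(39 - 72\right) + 81\right) \left(-109\right)} = \frac{1}{\left(-33 + 81\right) \left(-109\right)} = \frac{1}{48 \left(-109\right)} = \frac{1}{-5232} = - \frac{1}{5232}$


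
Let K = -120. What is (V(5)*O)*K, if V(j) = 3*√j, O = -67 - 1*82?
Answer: 53640*√5 ≈ 1.1994e+5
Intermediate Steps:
O = -149 (O = -67 - 82 = -149)
(V(5)*O)*K = ((3*√5)*(-149))*(-120) = -447*√5*(-120) = 53640*√5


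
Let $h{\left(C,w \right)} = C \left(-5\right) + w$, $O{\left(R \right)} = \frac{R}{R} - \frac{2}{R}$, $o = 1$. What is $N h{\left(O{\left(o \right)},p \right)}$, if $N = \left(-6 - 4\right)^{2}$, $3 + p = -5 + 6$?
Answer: $300$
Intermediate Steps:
$O{\left(R \right)} = 1 - \frac{2}{R}$
$p = -2$ ($p = -3 + \left(-5 + 6\right) = -3 + 1 = -2$)
$h{\left(C,w \right)} = w - 5 C$ ($h{\left(C,w \right)} = - 5 C + w = w - 5 C$)
$N = 100$ ($N = \left(-10\right)^{2} = 100$)
$N h{\left(O{\left(o \right)},p \right)} = 100 \left(-2 - 5 \frac{-2 + 1}{1}\right) = 100 \left(-2 - 5 \cdot 1 \left(-1\right)\right) = 100 \left(-2 - -5\right) = 100 \left(-2 + 5\right) = 100 \cdot 3 = 300$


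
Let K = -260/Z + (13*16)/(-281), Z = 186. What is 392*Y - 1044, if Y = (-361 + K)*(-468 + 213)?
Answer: 316193940556/8711 ≈ 3.6298e+7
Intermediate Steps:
K = -55874/26133 (K = -260/186 + (13*16)/(-281) = -260*1/186 + 208*(-1/281) = -130/93 - 208/281 = -55874/26133 ≈ -2.1381)
Y = 806640395/8711 (Y = (-361 - 55874/26133)*(-468 + 213) = -9489887/26133*(-255) = 806640395/8711 ≈ 92600.)
392*Y - 1044 = 392*(806640395/8711) - 1044 = 316203034840/8711 - 1044 = 316193940556/8711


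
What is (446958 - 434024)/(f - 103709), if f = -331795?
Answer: -6467/217752 ≈ -0.029699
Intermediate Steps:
(446958 - 434024)/(f - 103709) = (446958 - 434024)/(-331795 - 103709) = 12934/(-435504) = 12934*(-1/435504) = -6467/217752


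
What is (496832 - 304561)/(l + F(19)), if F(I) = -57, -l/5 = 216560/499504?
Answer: -6002508349/1847158 ≈ -3249.6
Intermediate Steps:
l = -67675/31219 (l = -1082800/499504 = -5*13535/31219 = -67675/31219 ≈ -2.1678)
(496832 - 304561)/(l + F(19)) = (496832 - 304561)/(-67675/31219 - 57) = 192271/(-1847158/31219) = 192271*(-31219/1847158) = -6002508349/1847158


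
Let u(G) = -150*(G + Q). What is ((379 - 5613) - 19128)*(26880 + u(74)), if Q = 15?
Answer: -329617860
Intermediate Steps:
u(G) = -2250 - 150*G (u(G) = -150*(G + 15) = -150*(15 + G) = -2250 - 150*G)
((379 - 5613) - 19128)*(26880 + u(74)) = ((379 - 5613) - 19128)*(26880 + (-2250 - 150*74)) = (-5234 - 19128)*(26880 + (-2250 - 11100)) = -24362*(26880 - 13350) = -24362*13530 = -329617860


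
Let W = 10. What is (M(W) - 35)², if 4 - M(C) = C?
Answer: 1681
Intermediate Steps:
M(C) = 4 - C
(M(W) - 35)² = ((4 - 1*10) - 35)² = ((4 - 10) - 35)² = (-6 - 35)² = (-41)² = 1681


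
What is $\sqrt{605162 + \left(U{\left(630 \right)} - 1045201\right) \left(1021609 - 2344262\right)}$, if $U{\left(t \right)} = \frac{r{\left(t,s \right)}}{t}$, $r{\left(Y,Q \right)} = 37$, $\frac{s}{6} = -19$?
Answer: $\frac{\sqrt{60965549568930230}}{210} \approx 1.1758 \cdot 10^{6}$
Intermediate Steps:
$s = -114$ ($s = 6 \left(-19\right) = -114$)
$U{\left(t \right)} = \frac{37}{t}$
$\sqrt{605162 + \left(U{\left(630 \right)} - 1045201\right) \left(1021609 - 2344262\right)} = \sqrt{605162 + \left(\frac{37}{630} - 1045201\right) \left(1021609 - 2344262\right)} = \sqrt{605162 + \left(37 \cdot \frac{1}{630} - 1045201\right) \left(-1322653\right)} = \sqrt{605162 + \left(\frac{37}{630} - 1045201\right) \left(-1322653\right)} = \sqrt{605162 - - \frac{870936041161229}{630}} = \sqrt{605162 + \frac{870936041161229}{630}} = \sqrt{\frac{870936422413289}{630}} = \frac{\sqrt{60965549568930230}}{210}$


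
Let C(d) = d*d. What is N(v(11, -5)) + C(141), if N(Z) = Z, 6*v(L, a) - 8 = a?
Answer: 39763/2 ≈ 19882.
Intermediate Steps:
v(L, a) = 4/3 + a/6
C(d) = d**2
N(v(11, -5)) + C(141) = (4/3 + (1/6)*(-5)) + 141**2 = (4/3 - 5/6) + 19881 = 1/2 + 19881 = 39763/2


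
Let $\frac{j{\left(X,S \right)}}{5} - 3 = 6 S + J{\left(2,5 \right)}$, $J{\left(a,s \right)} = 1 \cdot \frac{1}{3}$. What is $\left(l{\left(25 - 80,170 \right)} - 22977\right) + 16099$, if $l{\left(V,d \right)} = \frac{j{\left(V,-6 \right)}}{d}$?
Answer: $- \frac{350827}{51} \approx -6879.0$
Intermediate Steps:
$J{\left(a,s \right)} = \frac{1}{3}$ ($J{\left(a,s \right)} = 1 \cdot \frac{1}{3} = \frac{1}{3}$)
$j{\left(X,S \right)} = \frac{50}{3} + 30 S$ ($j{\left(X,S \right)} = 15 + 5 \left(6 S + \frac{1}{3}\right) = 15 + 5 \left(\frac{1}{3} + 6 S\right) = 15 + \left(\frac{5}{3} + 30 S\right) = \frac{50}{3} + 30 S$)
$l{\left(V,d \right)} = - \frac{490}{3 d}$ ($l{\left(V,d \right)} = \frac{\frac{50}{3} + 30 \left(-6\right)}{d} = \frac{\frac{50}{3} - 180}{d} = - \frac{490}{3 d}$)
$\left(l{\left(25 - 80,170 \right)} - 22977\right) + 16099 = \left(- \frac{490}{3 \cdot 170} - 22977\right) + 16099 = \left(\left(- \frac{490}{3}\right) \frac{1}{170} - 22977\right) + 16099 = \left(- \frac{49}{51} - 22977\right) + 16099 = - \frac{1171876}{51} + 16099 = - \frac{350827}{51}$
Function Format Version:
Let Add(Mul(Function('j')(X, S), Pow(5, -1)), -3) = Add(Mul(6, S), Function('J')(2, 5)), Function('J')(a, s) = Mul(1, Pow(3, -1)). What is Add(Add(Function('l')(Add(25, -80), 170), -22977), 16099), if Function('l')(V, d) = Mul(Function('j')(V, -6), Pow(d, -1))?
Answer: Rational(-350827, 51) ≈ -6879.0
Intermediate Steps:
Function('J')(a, s) = Rational(1, 3) (Function('J')(a, s) = Mul(1, Rational(1, 3)) = Rational(1, 3))
Function('j')(X, S) = Add(Rational(50, 3), Mul(30, S)) (Function('j')(X, S) = Add(15, Mul(5, Add(Mul(6, S), Rational(1, 3)))) = Add(15, Mul(5, Add(Rational(1, 3), Mul(6, S)))) = Add(15, Add(Rational(5, 3), Mul(30, S))) = Add(Rational(50, 3), Mul(30, S)))
Function('l')(V, d) = Mul(Rational(-490, 3), Pow(d, -1)) (Function('l')(V, d) = Mul(Add(Rational(50, 3), Mul(30, -6)), Pow(d, -1)) = Mul(Add(Rational(50, 3), -180), Pow(d, -1)) = Mul(Rational(-490, 3), Pow(d, -1)))
Add(Add(Function('l')(Add(25, -80), 170), -22977), 16099) = Add(Add(Mul(Rational(-490, 3), Pow(170, -1)), -22977), 16099) = Add(Add(Mul(Rational(-490, 3), Rational(1, 170)), -22977), 16099) = Add(Add(Rational(-49, 51), -22977), 16099) = Add(Rational(-1171876, 51), 16099) = Rational(-350827, 51)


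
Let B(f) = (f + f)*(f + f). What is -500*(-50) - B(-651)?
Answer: -1670204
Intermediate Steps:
B(f) = 4*f² (B(f) = (2*f)*(2*f) = 4*f²)
-500*(-50) - B(-651) = -500*(-50) - 4*(-651)² = 25000 - 4*423801 = 25000 - 1*1695204 = 25000 - 1695204 = -1670204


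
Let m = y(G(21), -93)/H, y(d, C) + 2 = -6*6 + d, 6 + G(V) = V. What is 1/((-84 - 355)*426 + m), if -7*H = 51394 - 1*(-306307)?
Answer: -357701/66895094653 ≈ -5.3472e-6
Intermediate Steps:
G(V) = -6 + V
y(d, C) = -38 + d (y(d, C) = -2 + (-6*6 + d) = -2 + (-36 + d) = -38 + d)
H = -357701/7 (H = -(51394 - 1*(-306307))/7 = -(51394 + 306307)/7 = -⅐*357701 = -357701/7 ≈ -51100.)
m = 161/357701 (m = (-38 + (-6 + 21))/(-357701/7) = (-38 + 15)*(-7/357701) = -23*(-7/357701) = 161/357701 ≈ 0.00045010)
1/((-84 - 355)*426 + m) = 1/((-84 - 355)*426 + 161/357701) = 1/(-439*426 + 161/357701) = 1/(-187014 + 161/357701) = 1/(-66895094653/357701) = -357701/66895094653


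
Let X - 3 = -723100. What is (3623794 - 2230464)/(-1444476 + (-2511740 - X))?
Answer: -1393330/3233119 ≈ -0.43096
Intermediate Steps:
X = -723097 (X = 3 - 723100 = -723097)
(3623794 - 2230464)/(-1444476 + (-2511740 - X)) = (3623794 - 2230464)/(-1444476 + (-2511740 - 1*(-723097))) = 1393330/(-1444476 + (-2511740 + 723097)) = 1393330/(-1444476 - 1788643) = 1393330/(-3233119) = 1393330*(-1/3233119) = -1393330/3233119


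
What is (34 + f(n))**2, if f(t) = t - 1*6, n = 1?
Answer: 841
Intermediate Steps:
f(t) = -6 + t (f(t) = t - 6 = -6 + t)
(34 + f(n))**2 = (34 + (-6 + 1))**2 = (34 - 5)**2 = 29**2 = 841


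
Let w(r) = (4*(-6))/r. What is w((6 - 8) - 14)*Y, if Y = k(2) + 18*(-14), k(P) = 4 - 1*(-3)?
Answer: -735/2 ≈ -367.50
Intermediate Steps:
k(P) = 7 (k(P) = 4 + 3 = 7)
Y = -245 (Y = 7 + 18*(-14) = 7 - 252 = -245)
w(r) = -24/r
w((6 - 8) - 14)*Y = -24/((6 - 8) - 14)*(-245) = -24/(-2 - 14)*(-245) = -24/(-16)*(-245) = -24*(-1/16)*(-245) = (3/2)*(-245) = -735/2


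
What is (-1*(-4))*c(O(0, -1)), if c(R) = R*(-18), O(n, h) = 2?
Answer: -144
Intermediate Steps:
c(R) = -18*R
(-1*(-4))*c(O(0, -1)) = (-1*(-4))*(-18*2) = 4*(-36) = -144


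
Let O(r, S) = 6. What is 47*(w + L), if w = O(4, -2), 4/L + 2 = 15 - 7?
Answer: 940/3 ≈ 313.33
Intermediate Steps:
L = ⅔ (L = 4/(-2 + (15 - 7)) = 4/(-2 + 8) = 4/6 = 4*(⅙) = ⅔ ≈ 0.66667)
w = 6
47*(w + L) = 47*(6 + ⅔) = 47*(20/3) = 940/3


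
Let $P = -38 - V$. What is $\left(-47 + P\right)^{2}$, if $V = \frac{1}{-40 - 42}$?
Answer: $\frac{48566961}{6724} \approx 7222.9$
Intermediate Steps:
$V = - \frac{1}{82}$ ($V = \frac{1}{-82} = - \frac{1}{82} \approx -0.012195$)
$P = - \frac{3115}{82}$ ($P = -38 - - \frac{1}{82} = -38 + \frac{1}{82} = - \frac{3115}{82} \approx -37.988$)
$\left(-47 + P\right)^{2} = \left(-47 - \frac{3115}{82}\right)^{2} = \left(- \frac{6969}{82}\right)^{2} = \frac{48566961}{6724}$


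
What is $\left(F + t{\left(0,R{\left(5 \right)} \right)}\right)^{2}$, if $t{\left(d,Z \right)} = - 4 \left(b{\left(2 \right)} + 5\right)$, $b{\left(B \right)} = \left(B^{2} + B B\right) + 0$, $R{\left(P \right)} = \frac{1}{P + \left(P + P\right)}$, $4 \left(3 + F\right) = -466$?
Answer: $\frac{117649}{4} \approx 29412.0$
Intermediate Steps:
$F = - \frac{239}{2}$ ($F = -3 + \frac{1}{4} \left(-466\right) = -3 - \frac{233}{2} = - \frac{239}{2} \approx -119.5$)
$R{\left(P \right)} = \frac{1}{3 P}$ ($R{\left(P \right)} = \frac{1}{P + 2 P} = \frac{1}{3 P}$)
$b{\left(B \right)} = 2 B^{2}$ ($b{\left(B \right)} = \left(B^{2} + B^{2}\right) + 0 = 2 B^{2} + 0 = 2 B^{2}$)
$t{\left(d,Z \right)} = -52$ ($t{\left(d,Z \right)} = - 4 \left(2 \cdot 2^{2} + 5\right) = - 4 \left(2 \cdot 4 + 5\right) = - 4 \left(8 + 5\right) = \left(-4\right) 13 = -52$)
$\left(F + t{\left(0,R{\left(5 \right)} \right)}\right)^{2} = \left(- \frac{239}{2} - 52\right)^{2} = \left(- \frac{343}{2}\right)^{2} = \frac{117649}{4}$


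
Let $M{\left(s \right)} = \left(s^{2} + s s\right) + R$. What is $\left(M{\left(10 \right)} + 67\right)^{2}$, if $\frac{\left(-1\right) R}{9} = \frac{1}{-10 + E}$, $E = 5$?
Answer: $\frac{1806336}{25} \approx 72254.0$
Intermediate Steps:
$R = \frac{9}{5}$ ($R = - \frac{9}{-10 + 5} = - \frac{9}{-5} = \left(-9\right) \left(- \frac{1}{5}\right) = \frac{9}{5} \approx 1.8$)
$M{\left(s \right)} = \frac{9}{5} + 2 s^{2}$ ($M{\left(s \right)} = \left(s^{2} + s s\right) + \frac{9}{5} = \left(s^{2} + s^{2}\right) + \frac{9}{5} = 2 s^{2} + \frac{9}{5} = \frac{9}{5} + 2 s^{2}$)
$\left(M{\left(10 \right)} + 67\right)^{2} = \left(\left(\frac{9}{5} + 2 \cdot 10^{2}\right) + 67\right)^{2} = \left(\left(\frac{9}{5} + 2 \cdot 100\right) + 67\right)^{2} = \left(\left(\frac{9}{5} + 200\right) + 67\right)^{2} = \left(\frac{1009}{5} + 67\right)^{2} = \left(\frac{1344}{5}\right)^{2} = \frac{1806336}{25}$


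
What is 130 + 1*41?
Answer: 171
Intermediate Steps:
130 + 1*41 = 130 + 41 = 171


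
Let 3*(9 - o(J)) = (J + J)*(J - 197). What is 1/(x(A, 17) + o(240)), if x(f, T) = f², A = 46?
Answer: -1/4755 ≈ -0.00021030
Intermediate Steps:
o(J) = 9 - 2*J*(-197 + J)/3 (o(J) = 9 - (J + J)*(J - 197)/3 = 9 - 2*J*(-197 + J)/3)
1/(x(A, 17) + o(240)) = 1/(46² + (9 - ⅔*240² + (394/3)*240)) = 1/(2116 + (9 - ⅔*57600 + 31520)) = 1/(2116 + (9 - 38400 + 31520)) = 1/(2116 - 6871) = 1/(-4755) = -1/4755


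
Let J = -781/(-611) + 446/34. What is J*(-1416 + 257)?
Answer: -173305270/10387 ≈ -16685.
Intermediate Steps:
J = 149530/10387 (J = -781*(-1/611) + 446*(1/34) = 781/611 + 223/17 = 149530/10387 ≈ 14.396)
J*(-1416 + 257) = 149530*(-1416 + 257)/10387 = (149530/10387)*(-1159) = -173305270/10387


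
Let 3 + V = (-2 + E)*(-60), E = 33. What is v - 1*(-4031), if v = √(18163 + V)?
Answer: 4031 + 10*√163 ≈ 4158.7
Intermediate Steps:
V = -1863 (V = -3 + (-2 + 33)*(-60) = -3 + 31*(-60) = -3 - 1860 = -1863)
v = 10*√163 (v = √(18163 - 1863) = √16300 = 10*√163 ≈ 127.67)
v - 1*(-4031) = 10*√163 - 1*(-4031) = 10*√163 + 4031 = 4031 + 10*√163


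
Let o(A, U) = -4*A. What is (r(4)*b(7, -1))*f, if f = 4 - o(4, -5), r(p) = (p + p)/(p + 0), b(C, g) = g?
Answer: -40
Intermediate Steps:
r(p) = 2 (r(p) = (2*p)/p = 2)
f = 20 (f = 4 - (-4)*4 = 4 - 1*(-16) = 4 + 16 = 20)
(r(4)*b(7, -1))*f = (2*(-1))*20 = -2*20 = -40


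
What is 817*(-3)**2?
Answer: 7353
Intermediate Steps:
817*(-3)**2 = 817*9 = 7353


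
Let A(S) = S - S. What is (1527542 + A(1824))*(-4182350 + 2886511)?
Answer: -1979448497738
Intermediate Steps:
A(S) = 0
(1527542 + A(1824))*(-4182350 + 2886511) = (1527542 + 0)*(-4182350 + 2886511) = 1527542*(-1295839) = -1979448497738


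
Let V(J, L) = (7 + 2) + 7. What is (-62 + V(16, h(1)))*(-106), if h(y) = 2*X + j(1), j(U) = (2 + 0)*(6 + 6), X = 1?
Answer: 4876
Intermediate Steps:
j(U) = 24 (j(U) = 2*12 = 24)
h(y) = 26 (h(y) = 2*1 + 24 = 2 + 24 = 26)
V(J, L) = 16 (V(J, L) = 9 + 7 = 16)
(-62 + V(16, h(1)))*(-106) = (-62 + 16)*(-106) = -46*(-106) = 4876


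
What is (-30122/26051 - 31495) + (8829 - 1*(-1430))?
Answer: -553249158/26051 ≈ -21237.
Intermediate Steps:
(-30122/26051 - 31495) + (8829 - 1*(-1430)) = (-30122*1/26051 - 31495) + (8829 + 1430) = (-30122/26051 - 31495) + 10259 = -820506367/26051 + 10259 = -553249158/26051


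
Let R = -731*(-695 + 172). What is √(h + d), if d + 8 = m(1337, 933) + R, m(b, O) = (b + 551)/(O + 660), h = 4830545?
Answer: √422240946/9 ≈ 2283.2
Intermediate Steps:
R = 382313 (R = -731*(-523) = 382313)
m(b, O) = (551 + b)/(660 + O)
d = 10322267/27 (d = -8 + ((551 + 1337)/(660 + 933) + 382313) = -8 + (1888/1593 + 382313) = -8 + ((1/1593)*1888 + 382313) = -8 + (32/27 + 382313) = -8 + 10322483/27 = 10322267/27 ≈ 3.8231e+5)
√(h + d) = √(4830545 + 10322267/27) = √(140746982/27) = √422240946/9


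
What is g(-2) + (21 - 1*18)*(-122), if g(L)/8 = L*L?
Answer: -334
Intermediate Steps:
g(L) = 8*L² (g(L) = 8*(L*L) = 8*L²)
g(-2) + (21 - 1*18)*(-122) = 8*(-2)² + (21 - 1*18)*(-122) = 8*4 + (21 - 18)*(-122) = 32 + 3*(-122) = 32 - 366 = -334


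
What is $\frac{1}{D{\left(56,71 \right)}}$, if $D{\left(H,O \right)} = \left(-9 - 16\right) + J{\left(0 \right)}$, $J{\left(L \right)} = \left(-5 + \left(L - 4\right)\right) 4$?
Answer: $- \frac{1}{61} \approx -0.016393$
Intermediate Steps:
$J{\left(L \right)} = -36 + 4 L$ ($J{\left(L \right)} = \left(-5 + \left(L - 4\right)\right) 4 = \left(-5 + \left(-4 + L\right)\right) 4 = \left(-9 + L\right) 4 = -36 + 4 L$)
$D{\left(H,O \right)} = -61$ ($D{\left(H,O \right)} = \left(-9 - 16\right) + \left(-36 + 4 \cdot 0\right) = -25 + \left(-36 + 0\right) = -25 - 36 = -61$)
$\frac{1}{D{\left(56,71 \right)}} = \frac{1}{-61} = - \frac{1}{61}$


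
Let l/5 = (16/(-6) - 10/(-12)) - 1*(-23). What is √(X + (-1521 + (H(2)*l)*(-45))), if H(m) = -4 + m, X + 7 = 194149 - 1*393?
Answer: 3*√22417 ≈ 449.17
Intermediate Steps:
X = 193749 (X = -7 + (194149 - 1*393) = -7 + (194149 - 393) = -7 + 193756 = 193749)
l = 635/6 (l = 5*((16/(-6) - 10/(-12)) - 1*(-23)) = 5*((16*(-⅙) - 10*(-1/12)) + 23) = 5*((-8/3 + ⅚) + 23) = 5*(-11/6 + 23) = 5*(127/6) = 635/6 ≈ 105.83)
√(X + (-1521 + (H(2)*l)*(-45))) = √(193749 + (-1521 + ((-4 + 2)*(635/6))*(-45))) = √(193749 + (-1521 - 2*635/6*(-45))) = √(193749 + (-1521 - 635/3*(-45))) = √(193749 + (-1521 + 9525)) = √(193749 + 8004) = √201753 = 3*√22417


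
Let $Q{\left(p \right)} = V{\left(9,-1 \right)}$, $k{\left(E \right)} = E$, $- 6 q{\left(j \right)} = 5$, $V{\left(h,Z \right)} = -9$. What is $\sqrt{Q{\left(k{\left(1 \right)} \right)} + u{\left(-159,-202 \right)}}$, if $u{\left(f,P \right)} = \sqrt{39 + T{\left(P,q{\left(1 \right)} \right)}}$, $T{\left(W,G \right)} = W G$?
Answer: $\frac{\sqrt{-81 + 3 \sqrt{1866}}}{3} \approx 2.3236$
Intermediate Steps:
$q{\left(j \right)} = - \frac{5}{6}$ ($q{\left(j \right)} = \left(- \frac{1}{6}\right) 5 = - \frac{5}{6}$)
$T{\left(W,G \right)} = G W$
$u{\left(f,P \right)} = \sqrt{39 - \frac{5 P}{6}}$
$Q{\left(p \right)} = -9$
$\sqrt{Q{\left(k{\left(1 \right)} \right)} + u{\left(-159,-202 \right)}} = \sqrt{-9 + \frac{\sqrt{1404 - -6060}}{6}} = \sqrt{-9 + \frac{\sqrt{1404 + 6060}}{6}} = \sqrt{-9 + \frac{\sqrt{7464}}{6}} = \sqrt{-9 + \frac{2 \sqrt{1866}}{6}} = \sqrt{-9 + \frac{\sqrt{1866}}{3}}$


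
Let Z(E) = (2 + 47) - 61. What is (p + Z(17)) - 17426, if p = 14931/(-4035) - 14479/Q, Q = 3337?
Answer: -78302447574/4488265 ≈ -17446.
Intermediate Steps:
Z(E) = -12 (Z(E) = 49 - 61 = -12)
p = -36082504/4488265 (p = 14931/(-4035) - 14479/3337 = 14931*(-1/4035) - 14479*1/3337 = -4977/1345 - 14479/3337 = -36082504/4488265 ≈ -8.0393)
(p + Z(17)) - 17426 = (-36082504/4488265 - 12) - 17426 = -89941684/4488265 - 17426 = -78302447574/4488265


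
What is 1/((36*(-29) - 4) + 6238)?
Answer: 1/5190 ≈ 0.00019268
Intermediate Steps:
1/((36*(-29) - 4) + 6238) = 1/((-1044 - 4) + 6238) = 1/(-1048 + 6238) = 1/5190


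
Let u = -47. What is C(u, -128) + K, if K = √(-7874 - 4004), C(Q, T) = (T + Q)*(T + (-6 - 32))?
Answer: 29050 + I*√11878 ≈ 29050.0 + 108.99*I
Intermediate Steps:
C(Q, T) = (-38 + T)*(Q + T) (C(Q, T) = (Q + T)*(T - 38) = (Q + T)*(-38 + T) = (-38 + T)*(Q + T))
K = I*√11878 (K = √(-11878) = I*√11878 ≈ 108.99*I)
C(u, -128) + K = ((-128)² - 38*(-47) - 38*(-128) - 47*(-128)) + I*√11878 = (16384 + 1786 + 4864 + 6016) + I*√11878 = 29050 + I*√11878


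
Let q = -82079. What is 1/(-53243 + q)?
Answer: -1/135322 ≈ -7.3898e-6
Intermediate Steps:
1/(-53243 + q) = 1/(-53243 - 82079) = 1/(-135322) = -1/135322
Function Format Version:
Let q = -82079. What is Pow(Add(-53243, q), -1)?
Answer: Rational(-1, 135322) ≈ -7.3898e-6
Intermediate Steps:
Pow(Add(-53243, q), -1) = Pow(Add(-53243, -82079), -1) = Pow(-135322, -1) = Rational(-1, 135322)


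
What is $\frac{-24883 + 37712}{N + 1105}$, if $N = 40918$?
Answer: $\frac{12829}{42023} \approx 0.30528$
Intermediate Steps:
$\frac{-24883 + 37712}{N + 1105} = \frac{-24883 + 37712}{40918 + 1105} = \frac{12829}{42023}$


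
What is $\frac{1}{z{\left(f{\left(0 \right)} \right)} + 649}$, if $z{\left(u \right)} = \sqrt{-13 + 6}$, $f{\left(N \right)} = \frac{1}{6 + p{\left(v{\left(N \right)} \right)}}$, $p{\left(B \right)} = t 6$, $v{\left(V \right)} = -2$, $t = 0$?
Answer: $\frac{649}{421208} - \frac{i \sqrt{7}}{421208} \approx 0.0015408 - 6.2813 \cdot 10^{-6} i$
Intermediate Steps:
$p{\left(B \right)} = 0$ ($p{\left(B \right)} = 0 \cdot 6 = 0$)
$f{\left(N \right)} = \frac{1}{6}$ ($f{\left(N \right)} = \frac{1}{6 + 0} = \frac{1}{6}$)
$z{\left(u \right)} = i \sqrt{7}$ ($z{\left(u \right)} = \sqrt{-7} = i \sqrt{7}$)
$\frac{1}{z{\left(f{\left(0 \right)} \right)} + 649} = \frac{1}{i \sqrt{7} + 649} = \frac{1}{649 + i \sqrt{7}}$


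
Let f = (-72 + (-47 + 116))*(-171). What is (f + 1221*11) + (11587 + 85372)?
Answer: 110903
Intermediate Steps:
f = 513 (f = (-72 + 69)*(-171) = -3*(-171) = 513)
(f + 1221*11) + (11587 + 85372) = (513 + 1221*11) + (11587 + 85372) = (513 + 13431) + 96959 = 13944 + 96959 = 110903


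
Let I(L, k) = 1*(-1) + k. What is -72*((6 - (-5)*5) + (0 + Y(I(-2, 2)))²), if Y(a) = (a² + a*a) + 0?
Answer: -2520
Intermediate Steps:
I(L, k) = -1 + k
Y(a) = 2*a² (Y(a) = (a² + a²) + 0 = 2*a² + 0 = 2*a²)
-72*((6 - (-5)*5) + (0 + Y(I(-2, 2)))²) = -72*((6 - (-5)*5) + (0 + 2*(-1 + 2)²)²) = -72*((6 - 5*(-5)) + (0 + 2*1²)²) = -72*((6 + 25) + (0 + 2*1)²) = -72*(31 + (0 + 2)²) = -72*(31 + 2²) = -72*(31 + 4) = -72*35 = -2520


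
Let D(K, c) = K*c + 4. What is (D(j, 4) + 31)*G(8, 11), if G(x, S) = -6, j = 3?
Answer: -282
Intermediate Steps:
D(K, c) = 4 + K*c
(D(j, 4) + 31)*G(8, 11) = ((4 + 3*4) + 31)*(-6) = ((4 + 12) + 31)*(-6) = (16 + 31)*(-6) = 47*(-6) = -282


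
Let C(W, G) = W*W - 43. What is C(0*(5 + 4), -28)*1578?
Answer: -67854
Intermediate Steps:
C(W, G) = -43 + W² (C(W, G) = W² - 43 = -43 + W²)
C(0*(5 + 4), -28)*1578 = (-43 + (0*(5 + 4))²)*1578 = (-43 + (0*9)²)*1578 = (-43 + 0²)*1578 = (-43 + 0)*1578 = -43*1578 = -67854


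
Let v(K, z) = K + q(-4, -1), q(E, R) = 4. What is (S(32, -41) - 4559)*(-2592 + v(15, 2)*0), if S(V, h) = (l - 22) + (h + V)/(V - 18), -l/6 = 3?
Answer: 83455920/7 ≈ 1.1922e+7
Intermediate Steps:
l = -18 (l = -6*3 = -18)
v(K, z) = 4 + K (v(K, z) = K + 4 = 4 + K)
S(V, h) = -40 + (V + h)/(-18 + V) (S(V, h) = (-18 - 22) + (h + V)/(V - 18) = -40 + (V + h)/(-18 + V))
(S(32, -41) - 4559)*(-2592 + v(15, 2)*0) = ((720 - 41 - 39*32)/(-18 + 32) - 4559)*(-2592 + (4 + 15)*0) = ((720 - 41 - 1248)/14 - 4559)*(-2592 + 19*0) = ((1/14)*(-569) - 4559)*(-2592 + 0) = (-569/14 - 4559)*(-2592) = -64395/14*(-2592) = 83455920/7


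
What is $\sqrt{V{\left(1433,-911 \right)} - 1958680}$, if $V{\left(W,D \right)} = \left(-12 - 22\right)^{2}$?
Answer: $2 i \sqrt{489381} \approx 1399.1 i$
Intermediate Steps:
$V{\left(W,D \right)} = 1156$ ($V{\left(W,D \right)} = \left(-34\right)^{2} = 1156$)
$\sqrt{V{\left(1433,-911 \right)} - 1958680} = \sqrt{1156 - 1958680} = \sqrt{-1957524} = 2 i \sqrt{489381}$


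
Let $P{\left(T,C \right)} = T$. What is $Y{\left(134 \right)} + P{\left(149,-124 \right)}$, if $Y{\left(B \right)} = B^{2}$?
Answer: $18105$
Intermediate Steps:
$Y{\left(134 \right)} + P{\left(149,-124 \right)} = 134^{2} + 149 = 17956 + 149 = 18105$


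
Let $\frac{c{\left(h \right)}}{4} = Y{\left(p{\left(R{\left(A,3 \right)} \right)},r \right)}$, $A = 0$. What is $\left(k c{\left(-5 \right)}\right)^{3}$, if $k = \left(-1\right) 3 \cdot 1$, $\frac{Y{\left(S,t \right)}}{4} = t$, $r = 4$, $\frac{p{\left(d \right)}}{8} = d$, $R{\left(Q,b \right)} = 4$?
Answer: $-7077888$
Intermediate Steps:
$p{\left(d \right)} = 8 d$
$Y{\left(S,t \right)} = 4 t$
$k = -3$ ($k = \left(-3\right) 1 = -3$)
$c{\left(h \right)} = 64$ ($c{\left(h \right)} = 4 \cdot 4 \cdot 4 = 4 \cdot 16 = 64$)
$\left(k c{\left(-5 \right)}\right)^{3} = \left(\left(-3\right) 64\right)^{3} = \left(-192\right)^{3} = -7077888$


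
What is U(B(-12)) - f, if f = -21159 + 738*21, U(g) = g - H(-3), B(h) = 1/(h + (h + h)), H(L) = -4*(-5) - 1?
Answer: 203111/36 ≈ 5642.0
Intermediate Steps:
H(L) = 19 (H(L) = 20 - 1 = 19)
B(h) = 1/(3*h) (B(h) = 1/(h + 2*h) = 1/(3*h))
U(g) = -19 + g (U(g) = g - 1*19 = g - 19 = -19 + g)
f = -5661 (f = -21159 + 15498 = -5661)
U(B(-12)) - f = (-19 + (⅓)/(-12)) - 1*(-5661) = (-19 + (⅓)*(-1/12)) + 5661 = (-19 - 1/36) + 5661 = -685/36 + 5661 = 203111/36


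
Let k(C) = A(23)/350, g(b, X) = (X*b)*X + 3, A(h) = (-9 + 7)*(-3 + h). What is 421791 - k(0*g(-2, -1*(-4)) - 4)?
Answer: 14762689/35 ≈ 4.2179e+5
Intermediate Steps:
A(h) = 6 - 2*h (A(h) = -2*(-3 + h) = 6 - 2*h)
g(b, X) = 3 + b*X**2 (g(b, X) = b*X**2 + 3 = 3 + b*X**2)
k(C) = -4/35 (k(C) = (6 - 2*23)/350 = (6 - 46)*(1/350) = -40*1/350 = -4/35)
421791 - k(0*g(-2, -1*(-4)) - 4) = 421791 - 1*(-4/35) = 421791 + 4/35 = 14762689/35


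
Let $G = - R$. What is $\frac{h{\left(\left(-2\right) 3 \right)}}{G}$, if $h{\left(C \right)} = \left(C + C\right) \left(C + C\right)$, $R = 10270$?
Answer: $- \frac{72}{5135} \approx -0.014021$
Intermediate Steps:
$h{\left(C \right)} = 4 C^{2}$ ($h{\left(C \right)} = 2 C 2 C = 4 C^{2}$)
$G = -10270$ ($G = \left(-1\right) 10270 = -10270$)
$\frac{h{\left(\left(-2\right) 3 \right)}}{G} = \frac{4 \left(\left(-2\right) 3\right)^{2}}{-10270} = 4 \left(-6\right)^{2} \left(- \frac{1}{10270}\right) = 4 \cdot 36 \left(- \frac{1}{10270}\right) = 144 \left(- \frac{1}{10270}\right) = - \frac{72}{5135}$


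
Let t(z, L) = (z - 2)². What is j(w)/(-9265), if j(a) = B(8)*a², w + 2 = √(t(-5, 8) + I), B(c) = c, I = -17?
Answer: -288/9265 + 128*√2/9265 ≈ -0.011547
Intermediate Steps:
t(z, L) = (-2 + z)²
w = -2 + 4*√2 (w = -2 + √((-2 - 5)² - 17) = -2 + √((-7)² - 17) = -2 + √(49 - 17) = -2 + √32 = -2 + 4*√2 ≈ 3.6569)
j(a) = 8*a²
j(w)/(-9265) = (8*(-2 + 4*√2)²)/(-9265) = (8*(-2 + 4*√2)²)*(-1/9265) = -8*(-2 + 4*√2)²/9265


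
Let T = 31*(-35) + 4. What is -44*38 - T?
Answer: -591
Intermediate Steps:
T = -1081 (T = -1085 + 4 = -1081)
-44*38 - T = -44*38 - 1*(-1081) = -1672 + 1081 = -591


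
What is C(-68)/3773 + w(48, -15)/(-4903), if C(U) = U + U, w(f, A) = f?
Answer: -847912/18499019 ≈ -0.045835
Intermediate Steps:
C(U) = 2*U
C(-68)/3773 + w(48, -15)/(-4903) = (2*(-68))/3773 + 48/(-4903) = -136*1/3773 + 48*(-1/4903) = -136/3773 - 48/4903 = -847912/18499019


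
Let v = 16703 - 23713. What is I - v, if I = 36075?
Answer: 43085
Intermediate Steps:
v = -7010
I - v = 36075 - 1*(-7010) = 36075 + 7010 = 43085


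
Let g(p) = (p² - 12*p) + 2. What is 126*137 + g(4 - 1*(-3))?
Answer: 17229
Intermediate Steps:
g(p) = 2 + p² - 12*p
126*137 + g(4 - 1*(-3)) = 126*137 + (2 + (4 - 1*(-3))² - 12*(4 - 1*(-3))) = 17262 + (2 + (4 + 3)² - 12*(4 + 3)) = 17262 + (2 + 7² - 12*7) = 17262 + (2 + 49 - 84) = 17262 - 33 = 17229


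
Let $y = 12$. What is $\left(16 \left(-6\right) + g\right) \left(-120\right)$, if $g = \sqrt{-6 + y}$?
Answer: $11520 - 120 \sqrt{6} \approx 11226.0$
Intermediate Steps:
$g = \sqrt{6}$ ($g = \sqrt{-6 + 12} = \sqrt{6} \approx 2.4495$)
$\left(16 \left(-6\right) + g\right) \left(-120\right) = \left(16 \left(-6\right) + \sqrt{6}\right) \left(-120\right) = \left(-96 + \sqrt{6}\right) \left(-120\right) = 11520 - 120 \sqrt{6}$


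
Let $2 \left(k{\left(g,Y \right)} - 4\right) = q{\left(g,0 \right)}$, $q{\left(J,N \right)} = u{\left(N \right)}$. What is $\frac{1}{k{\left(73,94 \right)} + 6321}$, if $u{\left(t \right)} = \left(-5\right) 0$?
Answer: $\frac{1}{6325} \approx 0.0001581$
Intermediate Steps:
$u{\left(t \right)} = 0$
$q{\left(J,N \right)} = 0$
$k{\left(g,Y \right)} = 4$ ($k{\left(g,Y \right)} = 4 + \frac{1}{2} \cdot 0 = 4 + 0 = 4$)
$\frac{1}{k{\left(73,94 \right)} + 6321} = \frac{1}{4 + 6321} = \frac{1}{6325}$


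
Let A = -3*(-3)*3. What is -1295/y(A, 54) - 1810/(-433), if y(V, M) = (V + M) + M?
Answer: -63277/11691 ≈ -5.4125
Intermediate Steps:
A = 27 (A = 9*3 = 27)
y(V, M) = V + 2*M (y(V, M) = (M + V) + M = V + 2*M)
-1295/y(A, 54) - 1810/(-433) = -1295/(27 + 2*54) - 1810/(-433) = -1295/(27 + 108) - 1810*(-1/433) = -1295/135 + 1810/433 = -1295*1/135 + 1810/433 = -259/27 + 1810/433 = -63277/11691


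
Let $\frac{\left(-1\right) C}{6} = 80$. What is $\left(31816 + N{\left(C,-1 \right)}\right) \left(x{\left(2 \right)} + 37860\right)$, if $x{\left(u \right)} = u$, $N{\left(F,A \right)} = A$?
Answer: $1204579530$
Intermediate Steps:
$C = -480$ ($C = \left(-6\right) 80 = -480$)
$\left(31816 + N{\left(C,-1 \right)}\right) \left(x{\left(2 \right)} + 37860\right) = \left(31816 - 1\right) \left(2 + 37860\right) = 31815 \cdot 37862 = 1204579530$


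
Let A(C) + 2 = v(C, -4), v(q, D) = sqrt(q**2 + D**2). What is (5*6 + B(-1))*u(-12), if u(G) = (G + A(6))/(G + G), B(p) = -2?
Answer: 49/3 - 7*sqrt(13)/3 ≈ 7.9204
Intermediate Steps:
v(q, D) = sqrt(D**2 + q**2)
A(C) = -2 + sqrt(16 + C**2) (A(C) = -2 + sqrt((-4)**2 + C**2) = -2 + sqrt(16 + C**2))
u(G) = (-2 + G + 2*sqrt(13))/(2*G) (u(G) = (G + (-2 + sqrt(16 + 6**2)))/(G + G) = (G + (-2 + sqrt(16 + 36)))/((2*G)) = (G + (-2 + sqrt(52)))*(1/(2*G)) = (G + (-2 + 2*sqrt(13)))*(1/(2*G)) = (-2 + G + 2*sqrt(13))*(1/(2*G)) = (-2 + G + 2*sqrt(13))/(2*G))
(5*6 + B(-1))*u(-12) = (5*6 - 2)*((-1 + sqrt(13) + (1/2)*(-12))/(-12)) = (30 - 2)*(-(-1 + sqrt(13) - 6)/12) = 28*(-(-7 + sqrt(13))/12) = 28*(7/12 - sqrt(13)/12) = 49/3 - 7*sqrt(13)/3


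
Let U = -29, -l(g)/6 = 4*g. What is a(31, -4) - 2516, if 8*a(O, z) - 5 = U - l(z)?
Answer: -2531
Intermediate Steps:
l(g) = -24*g
a(O, z) = -3 + 3*z (a(O, z) = 5/8 + (-29 - (-24)*z)/8 = 5/8 + (-29 + 24*z)/8 = 5/8 + (-29/8 + 3*z) = -3 + 3*z)
a(31, -4) - 2516 = (-3 + 3*(-4)) - 2516 = (-3 - 12) - 2516 = -15 - 2516 = -2531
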